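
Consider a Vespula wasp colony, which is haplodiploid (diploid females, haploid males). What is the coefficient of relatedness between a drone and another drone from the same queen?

0.5

Haploid brothers each carry a random half of the queen's diploid genome, so on average they share half: r = 1/2.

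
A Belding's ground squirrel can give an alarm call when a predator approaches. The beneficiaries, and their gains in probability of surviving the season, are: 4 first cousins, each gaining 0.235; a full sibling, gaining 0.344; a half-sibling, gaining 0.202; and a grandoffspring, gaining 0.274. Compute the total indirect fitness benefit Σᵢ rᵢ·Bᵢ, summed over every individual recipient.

0.4085

r to a first cousin = 0.125 (first cousins share one grandparent pair — two paths of length 4: r = 2·(1/2)^4 = 1/8).
r to a full sibling = 0.5 (full sibs share both parents — two paths of length 2: r = 2·(1/2)^2 = 1/2).
r to a half-sibling = 1/4 (half-sibs share one parent — one path of length 2: r = (1/2)^2 = 1/4).
r to a grandoffspring = 1/4 (two parent–offspring links: r = (1/2)^2 = 1/4).
Summing one r·B term per recipient: 4·0.125·0.235 + 1·0.5·0.344 + 1·0.25·0.202 + 1·0.25·0.274 = 0.4085.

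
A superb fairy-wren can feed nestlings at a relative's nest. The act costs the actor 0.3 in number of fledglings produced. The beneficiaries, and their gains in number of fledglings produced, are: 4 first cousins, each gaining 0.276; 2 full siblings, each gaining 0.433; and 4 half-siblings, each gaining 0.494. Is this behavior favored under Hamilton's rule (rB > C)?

Yes

Hamilton's rule: the trait is favored when the sum of r·B over every recipient exceeds the actor's cost C.
r to a first cousin = 1/8 (first cousins share one grandparent pair — two paths of length 4: r = 2·(1/2)^4 = 1/8).
r to a full sibling = 1/2 (full sibs share both parents — two paths of length 2: r = 2·(1/2)^2 = 1/2).
r to a half-sibling = 1/4 (half-sibs share one parent — one path of length 2: r = (1/2)^2 = 1/4).
Summing one r·B term per recipient: 4·0.125·0.276 + 2·0.5·0.433 + 4·0.25·0.494 = 1.065.
1.065 > 0.3: the indirect benefit exceeds the cost.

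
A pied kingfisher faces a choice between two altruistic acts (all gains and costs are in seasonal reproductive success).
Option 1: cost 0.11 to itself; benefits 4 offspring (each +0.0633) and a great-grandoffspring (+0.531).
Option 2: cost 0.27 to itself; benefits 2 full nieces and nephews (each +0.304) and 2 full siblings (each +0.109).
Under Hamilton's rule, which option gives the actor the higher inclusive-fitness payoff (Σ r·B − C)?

Option 1

Option 1: r to an offspring = 0.5.
Option 1: r to a great-grandoffspring = 0.125.
Option 1: Σ r·B − C = (4·0.5·0.0633 + 1·0.125·0.531) − 0.11 = 0.082975.
Option 2: r to a full niece or nephew = 0.25.
Option 2: r to a full sibling = 0.5.
Option 2: Σ r·B − C = (2·0.25·0.304 + 2·0.5·0.109) − 0.27 = -0.009.
Option 1 has the higher net inclusive-fitness payoff.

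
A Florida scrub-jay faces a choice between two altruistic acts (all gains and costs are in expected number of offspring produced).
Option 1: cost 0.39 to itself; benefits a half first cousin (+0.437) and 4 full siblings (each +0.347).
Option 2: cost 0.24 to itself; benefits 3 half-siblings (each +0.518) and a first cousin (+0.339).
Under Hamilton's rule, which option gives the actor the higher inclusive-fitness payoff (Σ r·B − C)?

Option 1: r to a half first cousin = 0.0625.
Option 1: r to a full sibling = 0.5.
Option 1: Σ r·B − C = (1·0.0625·0.437 + 4·0.5·0.347) − 0.39 = 0.3313125.
Option 2: r to a half-sibling = 0.25.
Option 2: r to a first cousin = 0.125.
Option 2: Σ r·B − C = (3·0.25·0.518 + 1·0.125·0.339) − 0.24 = 0.190875.
Option 1 has the higher net inclusive-fitness payoff.

Option 1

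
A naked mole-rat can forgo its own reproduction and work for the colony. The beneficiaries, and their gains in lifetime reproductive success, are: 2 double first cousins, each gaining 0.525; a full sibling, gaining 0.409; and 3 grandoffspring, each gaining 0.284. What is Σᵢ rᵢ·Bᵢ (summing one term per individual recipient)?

r to a double first cousin = 0.25 (double first cousins share both grandparent pairs — four paths of length 4: r = 4·(1/2)^4 = 1/4).
r to a full sibling = 0.5 (full sibs share both parents — two paths of length 2: r = 2·(1/2)^2 = 1/2).
r to a grandoffspring = 0.25 (two parent–offspring links: r = (1/2)^2 = 1/4).
Summing one r·B term per recipient: 2·0.25·0.525 + 1·0.5·0.409 + 3·0.25·0.284 = 0.68.

0.68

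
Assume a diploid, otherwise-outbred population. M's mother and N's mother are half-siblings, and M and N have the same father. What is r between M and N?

Independent pedigree routes through distinct common ancestors add.
M and N are related in two ways: half first cousins through their mothers (r = 1/16) and half-sibs through their shared father (r = 1/4).
r = 1/16 + 1/4 = 5/16 = 0.3125.

0.3125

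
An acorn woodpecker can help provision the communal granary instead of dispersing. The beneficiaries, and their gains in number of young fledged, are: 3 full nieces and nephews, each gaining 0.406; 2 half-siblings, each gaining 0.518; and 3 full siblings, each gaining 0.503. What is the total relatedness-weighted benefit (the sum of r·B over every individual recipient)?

1.318

r to a full niece or nephew = 0.25 (full aunt/uncle↔niece/nephew: two paths of length 3 through the shared grandparent pair: r = 2·(1/2)^3 = 1/4).
r to a half-sibling = 0.25 (half-sibs share one parent — one path of length 2: r = (1/2)^2 = 1/4).
r to a full sibling = 1/2 (full sibs share both parents — two paths of length 2: r = 2·(1/2)^2 = 1/2).
Summing one r·B term per recipient: 3·0.25·0.406 + 2·0.25·0.518 + 3·0.5·0.503 = 1.318.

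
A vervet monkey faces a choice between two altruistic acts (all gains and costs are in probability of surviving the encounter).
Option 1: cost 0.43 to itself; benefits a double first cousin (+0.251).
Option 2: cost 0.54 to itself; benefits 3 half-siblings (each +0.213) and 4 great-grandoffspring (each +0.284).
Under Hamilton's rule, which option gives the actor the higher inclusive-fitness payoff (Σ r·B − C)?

Option 1: r to a double first cousin = 0.25.
Option 1: Σ r·B − C = (1·0.25·0.251) − 0.43 = -0.36725.
Option 2: r to a half-sibling = 0.25.
Option 2: r to a great-grandoffspring = 0.125.
Option 2: Σ r·B − C = (3·0.25·0.213 + 4·0.125·0.284) − 0.54 = -0.23825.
Option 2 has the higher net inclusive-fitness payoff.

Option 2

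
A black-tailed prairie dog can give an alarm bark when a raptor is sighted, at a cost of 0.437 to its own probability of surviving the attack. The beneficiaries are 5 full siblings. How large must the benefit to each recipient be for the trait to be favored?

r to a full sibling = 0.5 (full sibs share both parents — two paths of length 2: r = 2·(1/2)^2 = 1/2).
Hamilton's rule with n recipients of equal r: n·r·B > C, so B > C/(n·r) = 0.437/(5·0.5) = 0.1748.

0.1748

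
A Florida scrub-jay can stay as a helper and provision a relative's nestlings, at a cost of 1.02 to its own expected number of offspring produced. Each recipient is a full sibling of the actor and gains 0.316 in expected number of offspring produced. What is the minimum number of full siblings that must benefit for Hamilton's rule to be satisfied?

7

r to a full sibling = 0.5 (full sibs share both parents — two paths of length 2: r = 2·(1/2)^2 = 1/2).
Hamilton's rule: n·r·B > C  ⇒  n > C/(r·B) = 1.02/(0.5·0.316) = 6.456.
The smallest integer exceeding 6.456 is 7.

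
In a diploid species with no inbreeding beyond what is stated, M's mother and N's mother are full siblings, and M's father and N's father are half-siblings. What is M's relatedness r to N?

Wright's path rule: contributions from independent ancestry routes add.
M and N are related in two ways: first cousins through their mothers (r = 1/8) and half first cousins through their fathers (r = 1/16).
r = 1/8 + 1/16 = 3/16 = 0.1875.

0.1875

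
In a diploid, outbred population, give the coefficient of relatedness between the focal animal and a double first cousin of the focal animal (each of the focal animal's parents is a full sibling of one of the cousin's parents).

0.25

Each parent–offspring link contributes a factor of 1/2, and independent paths through distinct common ancestors add.
Double first cousins share both grandparent pairs — four paths of length 4: r = 4·(1/2)^4 = 1/4.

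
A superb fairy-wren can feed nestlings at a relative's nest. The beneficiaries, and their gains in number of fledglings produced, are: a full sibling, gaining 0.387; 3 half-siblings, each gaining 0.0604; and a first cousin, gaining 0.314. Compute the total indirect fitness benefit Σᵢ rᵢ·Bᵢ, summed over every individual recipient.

0.27805

r to a full sibling = 1/2 (full sibs share both parents — two paths of length 2: r = 2·(1/2)^2 = 1/2).
r to a half-sibling = 0.25 (half-sibs share one parent — one path of length 2: r = (1/2)^2 = 1/4).
r to a first cousin = 1/8 (first cousins share one grandparent pair — two paths of length 4: r = 2·(1/2)^4 = 1/8).
Summing one r·B term per recipient: 1·0.5·0.387 + 3·0.25·0.0604 + 1·0.125·0.314 = 0.27805.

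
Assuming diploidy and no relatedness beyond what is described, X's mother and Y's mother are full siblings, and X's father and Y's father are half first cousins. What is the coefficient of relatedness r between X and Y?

0.140625

Wright's path rule: contributions from independent ancestry routes add.
X and Y are related in two ways: first cousins through their mothers (r = 1/8) and half second cousins through their fathers (r = 1/64).
r = 1/8 + 1/64 = 9/64 = 0.140625.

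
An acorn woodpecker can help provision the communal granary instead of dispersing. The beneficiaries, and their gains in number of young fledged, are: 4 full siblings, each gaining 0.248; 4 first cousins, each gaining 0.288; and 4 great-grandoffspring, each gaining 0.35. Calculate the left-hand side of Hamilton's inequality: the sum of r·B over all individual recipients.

0.815

r to a full sibling = 0.5 (full sibs share both parents — two paths of length 2: r = 2·(1/2)^2 = 1/2).
r to a first cousin = 0.125 (first cousins share one grandparent pair — two paths of length 4: r = 2·(1/2)^4 = 1/8).
r to a great-grandoffspring = 0.125 (three parent–offspring links: r = (1/2)^3 = 1/8).
Summing one r·B term per recipient: 4·0.5·0.248 + 4·0.125·0.288 + 4·0.125·0.35 = 0.815.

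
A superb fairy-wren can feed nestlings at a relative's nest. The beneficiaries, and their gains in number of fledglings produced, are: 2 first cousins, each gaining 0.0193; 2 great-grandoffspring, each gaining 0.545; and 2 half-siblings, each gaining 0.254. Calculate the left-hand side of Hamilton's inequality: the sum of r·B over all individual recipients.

r to a first cousin = 0.125 (first cousins share one grandparent pair — two paths of length 4: r = 2·(1/2)^4 = 1/8).
r to a great-grandoffspring = 1/8 (three parent–offspring links: r = (1/2)^3 = 1/8).
r to a half-sibling = 1/4 (half-sibs share one parent — one path of length 2: r = (1/2)^2 = 1/4).
Summing one r·B term per recipient: 2·0.125·0.0193 + 2·0.125·0.545 + 2·0.25·0.254 = 0.268075.

0.268075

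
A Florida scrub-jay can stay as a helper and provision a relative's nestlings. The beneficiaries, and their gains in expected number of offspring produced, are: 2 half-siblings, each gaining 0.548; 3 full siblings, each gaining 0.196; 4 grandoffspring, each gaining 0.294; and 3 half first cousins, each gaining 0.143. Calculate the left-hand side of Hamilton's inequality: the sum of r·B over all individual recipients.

r to a half-sibling = 0.25 (half-sibs share one parent — one path of length 2: r = (1/2)^2 = 1/4).
r to a full sibling = 1/2 (full sibs share both parents — two paths of length 2: r = 2·(1/2)^2 = 1/2).
r to a grandoffspring = 1/4 (two parent–offspring links: r = (1/2)^2 = 1/4).
r to a half first cousin = 1/16 (half first cousins share one grandparent — one path of length 4: r = (1/2)^4 = 1/16).
Summing one r·B term per recipient: 2·0.25·0.548 + 3·0.5·0.196 + 4·0.25·0.294 + 3·0.0625·0.143 = 0.8888125.

0.8888125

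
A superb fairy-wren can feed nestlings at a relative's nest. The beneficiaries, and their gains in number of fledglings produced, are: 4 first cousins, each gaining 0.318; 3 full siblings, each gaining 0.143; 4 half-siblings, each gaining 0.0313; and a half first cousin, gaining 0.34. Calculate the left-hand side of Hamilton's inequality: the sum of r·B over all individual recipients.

r to a first cousin = 0.125 (first cousins share one grandparent pair — two paths of length 4: r = 2·(1/2)^4 = 1/8).
r to a full sibling = 1/2 (full sibs share both parents — two paths of length 2: r = 2·(1/2)^2 = 1/2).
r to a half-sibling = 1/4 (half-sibs share one parent — one path of length 2: r = (1/2)^2 = 1/4).
r to a half first cousin = 0.0625 (half first cousins share one grandparent — one path of length 4: r = (1/2)^4 = 1/16).
Summing one r·B term per recipient: 4·0.125·0.318 + 3·0.5·0.143 + 4·0.25·0.0313 + 1·0.0625·0.34 = 0.42605.

0.42605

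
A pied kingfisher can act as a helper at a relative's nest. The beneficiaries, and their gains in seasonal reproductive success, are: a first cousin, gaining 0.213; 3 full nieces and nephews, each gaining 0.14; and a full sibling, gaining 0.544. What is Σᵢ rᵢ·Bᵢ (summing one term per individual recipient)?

r to a first cousin = 1/8 (first cousins share one grandparent pair — two paths of length 4: r = 2·(1/2)^4 = 1/8).
r to a full niece or nephew = 0.25 (full aunt/uncle↔niece/nephew: two paths of length 3 through the shared grandparent pair: r = 2·(1/2)^3 = 1/4).
r to a full sibling = 1/2 (full sibs share both parents — two paths of length 2: r = 2·(1/2)^2 = 1/2).
Summing one r·B term per recipient: 1·0.125·0.213 + 3·0.25·0.14 + 1·0.5·0.544 = 0.403625.

0.403625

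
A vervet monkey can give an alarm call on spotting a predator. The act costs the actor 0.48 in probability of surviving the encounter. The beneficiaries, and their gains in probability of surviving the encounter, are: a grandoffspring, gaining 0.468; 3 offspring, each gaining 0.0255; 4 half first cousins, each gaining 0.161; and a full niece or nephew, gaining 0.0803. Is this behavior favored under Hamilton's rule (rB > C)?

Hamilton's rule: the trait is favored when the sum of r·B over every recipient exceeds the actor's cost C.
r to a grandoffspring = 1/4 (two parent–offspring links: r = (1/2)^2 = 1/4).
r to an offspring = 1/2 (one parent–offspring link: r = (1/2)^1 = 1/2).
r to a half first cousin = 1/16 (half first cousins share one grandparent — one path of length 4: r = (1/2)^4 = 1/16).
r to a full niece or nephew = 1/4 (full aunt/uncle↔niece/nephew: two paths of length 3 through the shared grandparent pair: r = 2·(1/2)^3 = 1/4).
Summing one r·B term per recipient: 1·0.25·0.468 + 3·0.5·0.0255 + 4·0.0625·0.161 + 1·0.25·0.0803 = 0.215575.
0.215575 < 0.48: the indirect benefit is less than the cost.

No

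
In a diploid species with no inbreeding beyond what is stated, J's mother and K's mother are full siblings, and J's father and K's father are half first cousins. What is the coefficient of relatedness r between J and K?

With two independent routes of shared ancestry, r is the sum of the two contributions.
J and K are related in two ways: first cousins through their mothers (r = 1/8) and half second cousins through their fathers (r = 1/64).
r = 1/8 + 1/64 = 0.140625.

0.140625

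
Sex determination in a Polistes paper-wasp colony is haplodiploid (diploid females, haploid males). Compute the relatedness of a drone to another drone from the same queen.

0.5

Haploid brothers each carry a random half of the queen's diploid genome, so on average they share half: r = 1/2.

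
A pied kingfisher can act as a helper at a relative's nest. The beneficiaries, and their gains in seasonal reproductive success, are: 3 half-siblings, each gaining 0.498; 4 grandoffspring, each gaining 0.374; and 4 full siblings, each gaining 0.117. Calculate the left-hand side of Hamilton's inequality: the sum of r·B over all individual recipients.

r to a half-sibling = 1/4 (half-sibs share one parent — one path of length 2: r = (1/2)^2 = 1/4).
r to a grandoffspring = 0.25 (two parent–offspring links: r = (1/2)^2 = 1/4).
r to a full sibling = 0.5 (full sibs share both parents — two paths of length 2: r = 2·(1/2)^2 = 1/2).
Summing one r·B term per recipient: 3·0.25·0.498 + 4·0.25·0.374 + 4·0.5·0.117 = 0.9815.

0.9815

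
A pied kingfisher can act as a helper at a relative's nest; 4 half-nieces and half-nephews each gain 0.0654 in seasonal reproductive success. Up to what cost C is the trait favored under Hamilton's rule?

0.0327

r to a half-niece or half-nephew = 1/8 (half-aunt/uncle↔niece/nephew: one path of length 3: r = (1/2)^3 = 1/8).
Hamilton's rule: n·r·B > C, so the trait is favored while C < n·r·B = 4·0.125·0.0654 = 0.0327.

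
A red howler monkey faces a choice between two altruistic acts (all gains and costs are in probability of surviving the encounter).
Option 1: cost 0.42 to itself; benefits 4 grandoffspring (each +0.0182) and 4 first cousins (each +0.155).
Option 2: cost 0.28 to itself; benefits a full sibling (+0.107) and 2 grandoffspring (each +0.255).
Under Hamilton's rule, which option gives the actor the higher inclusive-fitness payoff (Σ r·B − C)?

Option 2

Option 1: r to a grandoffspring = 0.25.
Option 1: r to a first cousin = 0.125.
Option 1: Σ r·B − C = (4·0.25·0.0182 + 4·0.125·0.155) − 0.42 = -0.3243.
Option 2: r to a full sibling = 0.5.
Option 2: r to a grandoffspring = 0.25.
Option 2: Σ r·B − C = (1·0.5·0.107 + 2·0.25·0.255) − 0.28 = -0.099.
Option 2 has the higher net inclusive-fitness payoff.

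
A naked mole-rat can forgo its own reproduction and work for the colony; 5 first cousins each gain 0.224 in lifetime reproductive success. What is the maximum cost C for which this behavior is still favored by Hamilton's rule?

r to a first cousin = 0.125 (first cousins share one grandparent pair — two paths of length 4: r = 2·(1/2)^4 = 1/8).
Hamilton's rule: n·r·B > C, so the trait is favored while C < n·r·B = 5·0.125·0.224 = 0.14.

0.14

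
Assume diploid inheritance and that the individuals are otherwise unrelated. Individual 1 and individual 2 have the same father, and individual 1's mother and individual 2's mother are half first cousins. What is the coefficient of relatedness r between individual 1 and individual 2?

With two independent routes of shared ancestry, r is the sum of the two contributions.
Individual 1 and individual 2 are related in two ways: half-sibs through their shared father (r = 1/4) and half second cousins through their mothers (r = 1/64).
r = 1/4 + 1/64 = 17/64 = 0.265625.

0.265625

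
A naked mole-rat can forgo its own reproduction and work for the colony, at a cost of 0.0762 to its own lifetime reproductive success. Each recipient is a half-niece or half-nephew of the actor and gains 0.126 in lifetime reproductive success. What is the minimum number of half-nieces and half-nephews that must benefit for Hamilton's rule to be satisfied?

5

r to a half-niece or half-nephew = 0.125 (half-aunt/uncle↔niece/nephew: one path of length 3: r = (1/2)^3 = 1/8).
Hamilton's rule: n·r·B > C  ⇒  n > C/(r·B) = 0.0762/(0.125·0.126) = 4.838.
The smallest integer exceeding 4.838 is 5.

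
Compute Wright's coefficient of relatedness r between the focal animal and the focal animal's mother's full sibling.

0.25

Each parent–offspring link contributes a factor of 1/2, and independent paths through distinct common ancestors add.
Full aunt/uncle↔niece/nephew: two paths of length 3 through the shared grandparent pair: r = 2·(1/2)^3 = 1/4.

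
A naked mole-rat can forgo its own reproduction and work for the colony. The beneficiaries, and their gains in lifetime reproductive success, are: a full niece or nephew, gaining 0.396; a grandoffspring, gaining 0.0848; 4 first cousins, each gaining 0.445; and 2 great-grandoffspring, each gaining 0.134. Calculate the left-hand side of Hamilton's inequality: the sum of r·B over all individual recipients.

r to a full niece or nephew = 0.25 (full aunt/uncle↔niece/nephew: two paths of length 3 through the shared grandparent pair: r = 2·(1/2)^3 = 1/4).
r to a grandoffspring = 0.25 (two parent–offspring links: r = (1/2)^2 = 1/4).
r to a first cousin = 1/8 (first cousins share one grandparent pair — two paths of length 4: r = 2·(1/2)^4 = 1/8).
r to a great-grandoffspring = 1/8 (three parent–offspring links: r = (1/2)^3 = 1/8).
Summing one r·B term per recipient: 1·0.25·0.396 + 1·0.25·0.0848 + 4·0.125·0.445 + 2·0.125·0.134 = 0.3762.

0.3762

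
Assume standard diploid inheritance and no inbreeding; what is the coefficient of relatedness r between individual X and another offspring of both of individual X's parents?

Each parent–offspring link contributes a factor of 1/2, and independent paths through distinct common ancestors add.
Full sibs share both parents — two paths of length 2: r = 2·(1/2)^2 = 1/2.

0.5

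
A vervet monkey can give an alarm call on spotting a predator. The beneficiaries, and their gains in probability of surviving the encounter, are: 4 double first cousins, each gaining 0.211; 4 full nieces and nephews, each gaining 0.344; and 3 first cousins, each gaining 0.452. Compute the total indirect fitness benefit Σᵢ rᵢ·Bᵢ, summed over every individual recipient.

0.7245

r to a double first cousin = 1/4 (double first cousins share both grandparent pairs — four paths of length 4: r = 4·(1/2)^4 = 1/4).
r to a full niece or nephew = 1/4 (full aunt/uncle↔niece/nephew: two paths of length 3 through the shared grandparent pair: r = 2·(1/2)^3 = 1/4).
r to a first cousin = 0.125 (first cousins share one grandparent pair — two paths of length 4: r = 2·(1/2)^4 = 1/8).
Summing one r·B term per recipient: 4·0.25·0.211 + 4·0.25·0.344 + 3·0.125·0.452 = 0.7245.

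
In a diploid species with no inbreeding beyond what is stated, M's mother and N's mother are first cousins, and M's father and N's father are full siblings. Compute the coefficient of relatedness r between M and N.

0.15625

With two independent routes of shared ancestry, r is the sum of the two contributions.
M and N are related in two ways: second cousins through their mothers (r = 1/32) and first cousins through their fathers (r = 1/8).
r = 1/32 + 1/8 = 5/32 = 0.15625.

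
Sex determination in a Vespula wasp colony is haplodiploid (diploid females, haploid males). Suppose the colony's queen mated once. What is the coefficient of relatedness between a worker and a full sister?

0.75

Haplodiploid full sisters inherit their father's entire haploid genome identically (contributing 1/2) and on average half of their mother's contribution (1/2 · 1/2 = 1/4); r = 1/2 + 1/4 = 3/4.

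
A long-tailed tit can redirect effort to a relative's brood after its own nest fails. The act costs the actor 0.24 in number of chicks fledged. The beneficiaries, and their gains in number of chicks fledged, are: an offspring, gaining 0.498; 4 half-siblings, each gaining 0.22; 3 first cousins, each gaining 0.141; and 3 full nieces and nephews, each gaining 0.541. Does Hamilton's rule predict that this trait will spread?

Yes

Hamilton's rule: the trait is favored when the sum of r·B over every recipient exceeds the actor's cost C.
r to an offspring = 1/2 (one parent–offspring link: r = (1/2)^1 = 1/2).
r to a half-sibling = 1/4 (half-sibs share one parent — one path of length 2: r = (1/2)^2 = 1/4).
r to a first cousin = 1/8 (first cousins share one grandparent pair — two paths of length 4: r = 2·(1/2)^4 = 1/8).
r to a full niece or nephew = 0.25 (full aunt/uncle↔niece/nephew: two paths of length 3 through the shared grandparent pair: r = 2·(1/2)^3 = 1/4).
Summing one r·B term per recipient: 1·0.5·0.498 + 4·0.25·0.22 + 3·0.125·0.141 + 3·0.25·0.541 = 0.927625.
0.927625 > 0.24: the indirect benefit exceeds the cost.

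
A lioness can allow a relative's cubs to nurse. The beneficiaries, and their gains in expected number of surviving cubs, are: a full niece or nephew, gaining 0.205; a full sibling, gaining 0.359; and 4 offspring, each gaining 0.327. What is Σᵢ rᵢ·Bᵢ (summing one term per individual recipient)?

0.88475

r to a full niece or nephew = 0.25 (full aunt/uncle↔niece/nephew: two paths of length 3 through the shared grandparent pair: r = 2·(1/2)^3 = 1/4).
r to a full sibling = 0.5 (full sibs share both parents — two paths of length 2: r = 2·(1/2)^2 = 1/2).
r to an offspring = 0.5 (one parent–offspring link: r = (1/2)^1 = 1/2).
Summing one r·B term per recipient: 1·0.25·0.205 + 1·0.5·0.359 + 4·0.5·0.327 = 0.88475.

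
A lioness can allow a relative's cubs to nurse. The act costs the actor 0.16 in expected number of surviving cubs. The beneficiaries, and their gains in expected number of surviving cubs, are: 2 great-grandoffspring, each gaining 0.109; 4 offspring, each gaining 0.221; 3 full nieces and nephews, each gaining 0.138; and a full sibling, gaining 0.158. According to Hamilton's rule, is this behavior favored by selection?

Yes

Hamilton's rule: the trait is favored when the sum of r·B over every recipient exceeds the actor's cost C.
r to a great-grandoffspring = 0.125 (three parent–offspring links: r = (1/2)^3 = 1/8).
r to an offspring = 1/2 (one parent–offspring link: r = (1/2)^1 = 1/2).
r to a full niece or nephew = 1/4 (full aunt/uncle↔niece/nephew: two paths of length 3 through the shared grandparent pair: r = 2·(1/2)^3 = 1/4).
r to a full sibling = 1/2 (full sibs share both parents — two paths of length 2: r = 2·(1/2)^2 = 1/2).
Summing one r·B term per recipient: 2·0.125·0.109 + 4·0.5·0.221 + 3·0.25·0.138 + 1·0.5·0.158 = 0.65175.
0.65175 > 0.16: the indirect benefit exceeds the cost.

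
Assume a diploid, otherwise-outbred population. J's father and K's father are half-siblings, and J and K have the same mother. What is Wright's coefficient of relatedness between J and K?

Wright's path rule: contributions from independent ancestry routes add.
J and K are related in two ways: half first cousins through their fathers (r = 1/16) and half-sibs through their shared mother (r = 1/4).
r = 1/16 + 1/4 = 5/16 = 0.3125.

0.3125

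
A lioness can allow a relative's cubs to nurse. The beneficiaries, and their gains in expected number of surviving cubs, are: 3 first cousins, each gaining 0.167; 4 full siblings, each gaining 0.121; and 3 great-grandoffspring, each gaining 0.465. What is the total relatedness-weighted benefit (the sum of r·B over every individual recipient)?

r to a first cousin = 0.125 (first cousins share one grandparent pair — two paths of length 4: r = 2·(1/2)^4 = 1/8).
r to a full sibling = 0.5 (full sibs share both parents — two paths of length 2: r = 2·(1/2)^2 = 1/2).
r to a great-grandoffspring = 1/8 (three parent–offspring links: r = (1/2)^3 = 1/8).
Summing one r·B term per recipient: 3·0.125·0.167 + 4·0.5·0.121 + 3·0.125·0.465 = 0.479.

0.479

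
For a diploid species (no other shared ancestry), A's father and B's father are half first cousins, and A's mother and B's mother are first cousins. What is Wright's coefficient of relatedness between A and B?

With two independent routes of shared ancestry, r is the sum of the two contributions.
A and B are related in two ways: half second cousins through their fathers (r = 1/64) and second cousins through their mothers (r = 1/32).
r = 1/64 + 1/32 = 3/64 = 0.046875.

0.046875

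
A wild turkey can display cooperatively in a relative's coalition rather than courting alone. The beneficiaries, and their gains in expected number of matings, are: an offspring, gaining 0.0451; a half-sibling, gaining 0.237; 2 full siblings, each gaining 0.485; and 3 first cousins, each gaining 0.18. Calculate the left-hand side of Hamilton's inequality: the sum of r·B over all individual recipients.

0.6343

r to an offspring = 0.5 (one parent–offspring link: r = (1/2)^1 = 1/2).
r to a half-sibling = 1/4 (half-sibs share one parent — one path of length 2: r = (1/2)^2 = 1/4).
r to a full sibling = 0.5 (full sibs share both parents — two paths of length 2: r = 2·(1/2)^2 = 1/2).
r to a first cousin = 0.125 (first cousins share one grandparent pair — two paths of length 4: r = 2·(1/2)^4 = 1/8).
Summing one r·B term per recipient: 1·0.5·0.0451 + 1·0.25·0.237 + 2·0.5·0.485 + 3·0.125·0.18 = 0.6343.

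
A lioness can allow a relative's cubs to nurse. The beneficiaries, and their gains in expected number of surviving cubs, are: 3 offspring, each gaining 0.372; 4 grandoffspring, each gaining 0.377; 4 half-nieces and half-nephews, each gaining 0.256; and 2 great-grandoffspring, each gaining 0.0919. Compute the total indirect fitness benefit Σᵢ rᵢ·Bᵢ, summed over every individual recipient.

r to an offspring = 1/2 (one parent–offspring link: r = (1/2)^1 = 1/2).
r to a grandoffspring = 0.25 (two parent–offspring links: r = (1/2)^2 = 1/4).
r to a half-niece or half-nephew = 0.125 (half-aunt/uncle↔niece/nephew: one path of length 3: r = (1/2)^3 = 1/8).
r to a great-grandoffspring = 1/8 (three parent–offspring links: r = (1/2)^3 = 1/8).
Summing one r·B term per recipient: 3·0.5·0.372 + 4·0.25·0.377 + 4·0.125·0.256 + 2·0.125·0.0919 = 1.085975.

1.085975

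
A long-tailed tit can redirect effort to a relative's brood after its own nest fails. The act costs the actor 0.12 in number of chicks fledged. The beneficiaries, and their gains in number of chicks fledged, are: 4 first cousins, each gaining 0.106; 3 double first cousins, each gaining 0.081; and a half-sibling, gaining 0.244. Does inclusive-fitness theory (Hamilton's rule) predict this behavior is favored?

Yes

Hamilton's rule: the trait is favored when the sum of r·B over every recipient exceeds the actor's cost C.
r to a first cousin = 0.125 (first cousins share one grandparent pair — two paths of length 4: r = 2·(1/2)^4 = 1/8).
r to a double first cousin = 0.25 (double first cousins share both grandparent pairs — four paths of length 4: r = 4·(1/2)^4 = 1/4).
r to a half-sibling = 0.25 (half-sibs share one parent — one path of length 2: r = (1/2)^2 = 1/4).
Summing one r·B term per recipient: 4·0.125·0.106 + 3·0.25·0.081 + 1·0.25·0.244 = 0.17475.
0.17475 > 0.12: the indirect benefit exceeds the cost.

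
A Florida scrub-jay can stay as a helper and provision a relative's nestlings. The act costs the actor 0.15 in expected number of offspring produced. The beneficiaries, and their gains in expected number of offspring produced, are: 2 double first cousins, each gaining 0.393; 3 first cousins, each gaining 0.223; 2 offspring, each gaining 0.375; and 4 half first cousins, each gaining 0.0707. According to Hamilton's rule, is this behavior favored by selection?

Yes

Hamilton's rule: the trait is favored when the sum of r·B over every recipient exceeds the actor's cost C.
r to a double first cousin = 1/4 (double first cousins share both grandparent pairs — four paths of length 4: r = 4·(1/2)^4 = 1/4).
r to a first cousin = 0.125 (first cousins share one grandparent pair — two paths of length 4: r = 2·(1/2)^4 = 1/8).
r to an offspring = 1/2 (one parent–offspring link: r = (1/2)^1 = 1/2).
r to a half first cousin = 0.0625 (half first cousins share one grandparent — one path of length 4: r = (1/2)^4 = 1/16).
Summing one r·B term per recipient: 2·0.25·0.393 + 3·0.125·0.223 + 2·0.5·0.375 + 4·0.0625·0.0707 = 0.6728.
0.6728 > 0.15: the indirect benefit exceeds the cost.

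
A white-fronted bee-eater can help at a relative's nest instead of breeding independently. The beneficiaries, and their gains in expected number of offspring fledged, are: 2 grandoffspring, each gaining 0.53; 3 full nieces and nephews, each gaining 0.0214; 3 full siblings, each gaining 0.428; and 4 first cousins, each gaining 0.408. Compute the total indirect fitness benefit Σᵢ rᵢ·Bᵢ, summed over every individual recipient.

r to a grandoffspring = 0.25 (two parent–offspring links: r = (1/2)^2 = 1/4).
r to a full niece or nephew = 0.25 (full aunt/uncle↔niece/nephew: two paths of length 3 through the shared grandparent pair: r = 2·(1/2)^3 = 1/4).
r to a full sibling = 0.5 (full sibs share both parents — two paths of length 2: r = 2·(1/2)^2 = 1/2).
r to a first cousin = 0.125 (first cousins share one grandparent pair — two paths of length 4: r = 2·(1/2)^4 = 1/8).
Summing one r·B term per recipient: 2·0.25·0.53 + 3·0.25·0.0214 + 3·0.5·0.428 + 4·0.125·0.408 = 1.12705.

1.12705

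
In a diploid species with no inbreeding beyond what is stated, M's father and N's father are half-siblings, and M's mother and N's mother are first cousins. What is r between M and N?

0.09375

With two independent routes of shared ancestry, r is the sum of the two contributions.
M and N are related in two ways: half first cousins through their fathers (r = 1/16) and second cousins through their mothers (r = 1/32).
r = 1/16 + 1/32 = 3/32 = 0.09375.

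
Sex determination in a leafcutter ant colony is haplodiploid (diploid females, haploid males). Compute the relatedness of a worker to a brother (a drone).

0.25

Her haploid brother carries none of their father's genes and a random half of their mother's genome; that half matches the maternal half of her own genome with probability 1/2: r = 1/2 · 1/2 = 1/4.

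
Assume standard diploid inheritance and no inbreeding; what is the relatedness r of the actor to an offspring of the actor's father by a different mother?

Each parent–offspring link contributes a factor of 1/2, and independent paths through distinct common ancestors add.
Half-sibs share one parent — one path of length 2: r = (1/2)^2 = 1/4.

0.25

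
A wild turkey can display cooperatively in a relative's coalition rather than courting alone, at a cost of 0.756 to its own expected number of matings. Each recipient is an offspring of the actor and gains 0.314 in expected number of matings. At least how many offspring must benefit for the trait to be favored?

r to an offspring = 1/2 (one parent–offspring link: r = (1/2)^1 = 1/2).
Hamilton's rule: n·r·B > C  ⇒  n > C/(r·B) = 0.756/(0.5·0.314) = 4.815.
The smallest integer exceeding 4.815 is 5.

5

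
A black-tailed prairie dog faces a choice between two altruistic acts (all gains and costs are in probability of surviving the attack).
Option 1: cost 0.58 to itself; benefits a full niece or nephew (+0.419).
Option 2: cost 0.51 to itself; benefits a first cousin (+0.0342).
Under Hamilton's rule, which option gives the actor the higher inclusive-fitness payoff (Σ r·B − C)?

Option 1

Option 1: r to a full niece or nephew = 0.25.
Option 1: Σ r·B − C = (1·0.25·0.419) − 0.58 = -0.47525.
Option 2: r to a first cousin = 0.125.
Option 2: Σ r·B − C = (1·0.125·0.0342) − 0.51 = -0.505725.
Option 1 has the higher net inclusive-fitness payoff.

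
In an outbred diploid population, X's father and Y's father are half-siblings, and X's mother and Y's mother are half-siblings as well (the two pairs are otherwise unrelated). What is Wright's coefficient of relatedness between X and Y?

0.125

With two independent routes of shared ancestry, r is the sum of the two contributions.
X and Y are related in two ways: half first cousins through their fathers (r = 1/16) and half first cousins through their mothers (r = 1/16).
r = 1/16 + 1/16 = 1/8 = 0.125.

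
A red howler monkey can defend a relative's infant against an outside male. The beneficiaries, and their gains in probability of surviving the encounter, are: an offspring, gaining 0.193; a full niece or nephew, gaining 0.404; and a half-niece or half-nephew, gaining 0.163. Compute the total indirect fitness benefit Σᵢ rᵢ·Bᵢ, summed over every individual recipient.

r to an offspring = 0.5 (one parent–offspring link: r = (1/2)^1 = 1/2).
r to a full niece or nephew = 1/4 (full aunt/uncle↔niece/nephew: two paths of length 3 through the shared grandparent pair: r = 2·(1/2)^3 = 1/4).
r to a half-niece or half-nephew = 1/8 (half-aunt/uncle↔niece/nephew: one path of length 3: r = (1/2)^3 = 1/8).
Summing one r·B term per recipient: 1·0.5·0.193 + 1·0.25·0.404 + 1·0.125·0.163 = 0.217875.

0.217875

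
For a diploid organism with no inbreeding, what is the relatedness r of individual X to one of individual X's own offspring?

0.5

Each parent–offspring link contributes a factor of 1/2, and independent paths through distinct common ancestors add.
One parent–offspring link: r = (1/2)^1 = 1/2.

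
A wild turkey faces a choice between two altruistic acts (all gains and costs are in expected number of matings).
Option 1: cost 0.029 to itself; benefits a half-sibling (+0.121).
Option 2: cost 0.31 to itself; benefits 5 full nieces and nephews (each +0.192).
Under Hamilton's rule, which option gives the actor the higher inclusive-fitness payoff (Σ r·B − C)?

Option 1: r to a half-sibling = 0.25.
Option 1: Σ r·B − C = (1·0.25·0.121) − 0.029 = 0.00125.
Option 2: r to a full niece or nephew = 0.25.
Option 2: Σ r·B − C = (5·0.25·0.192) − 0.31 = -0.07.
Option 1 has the higher net inclusive-fitness payoff.

Option 1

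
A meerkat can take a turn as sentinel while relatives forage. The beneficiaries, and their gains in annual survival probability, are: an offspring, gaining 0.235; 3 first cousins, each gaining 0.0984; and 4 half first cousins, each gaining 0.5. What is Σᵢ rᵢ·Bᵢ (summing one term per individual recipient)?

r to an offspring = 1/2 (one parent–offspring link: r = (1/2)^1 = 1/2).
r to a first cousin = 0.125 (first cousins share one grandparent pair — two paths of length 4: r = 2·(1/2)^4 = 1/8).
r to a half first cousin = 1/16 (half first cousins share one grandparent — one path of length 4: r = (1/2)^4 = 1/16).
Summing one r·B term per recipient: 1·0.5·0.235 + 3·0.125·0.0984 + 4·0.0625·0.5 = 0.2794.

0.2794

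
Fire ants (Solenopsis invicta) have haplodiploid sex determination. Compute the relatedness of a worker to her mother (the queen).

One meiotic link between diploid queen and diploid daughter: r = 1/2.

0.5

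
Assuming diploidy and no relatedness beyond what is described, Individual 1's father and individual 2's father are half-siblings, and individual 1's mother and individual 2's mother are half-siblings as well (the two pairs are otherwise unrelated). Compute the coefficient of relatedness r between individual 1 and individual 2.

With two independent routes of shared ancestry, r is the sum of the two contributions.
Individual 1 and individual 2 are related in two ways: half first cousins through their fathers (r = 1/16) and half first cousins through their mothers (r = 1/16).
r = 1/16 + 1/16 = 0.125.

0.125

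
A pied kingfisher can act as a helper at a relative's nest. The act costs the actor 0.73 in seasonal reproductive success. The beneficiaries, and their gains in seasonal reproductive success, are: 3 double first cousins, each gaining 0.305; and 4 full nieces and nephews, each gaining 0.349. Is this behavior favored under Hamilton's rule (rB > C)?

Hamilton's rule: the trait is favored when the sum of r·B over every recipient exceeds the actor's cost C.
r to a double first cousin = 0.25 (double first cousins share both grandparent pairs — four paths of length 4: r = 4·(1/2)^4 = 1/4).
r to a full niece or nephew = 0.25 (full aunt/uncle↔niece/nephew: two paths of length 3 through the shared grandparent pair: r = 2·(1/2)^3 = 1/4).
Summing one r·B term per recipient: 3·0.25·0.305 + 4·0.25·0.349 = 0.57775.
0.57775 < 0.73: the indirect benefit is less than the cost.

No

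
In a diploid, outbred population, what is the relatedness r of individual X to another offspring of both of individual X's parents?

0.5

Each parent–offspring link contributes a factor of 1/2, and independent paths through distinct common ancestors add.
Full sibs share both parents — two paths of length 2: r = 2·(1/2)^2 = 1/2.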